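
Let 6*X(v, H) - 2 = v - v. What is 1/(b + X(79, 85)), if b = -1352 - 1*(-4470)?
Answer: 3/9355 ≈ 0.00032068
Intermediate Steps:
X(v, H) = ⅓ (X(v, H) = ⅓ + (v - v)/6 = ⅓ + (⅙)*0 = ⅓ + 0 = ⅓)
b = 3118 (b = -1352 + 4470 = 3118)
1/(b + X(79, 85)) = 1/(3118 + ⅓) = 1/(9355/3) = 3/9355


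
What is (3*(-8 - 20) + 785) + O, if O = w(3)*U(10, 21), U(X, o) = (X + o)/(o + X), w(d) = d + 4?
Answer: 708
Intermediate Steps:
w(d) = 4 + d
U(X, o) = 1 (U(X, o) = (X + o)/(X + o) = 1)
O = 7 (O = (4 + 3)*1 = 7*1 = 7)
(3*(-8 - 20) + 785) + O = (3*(-8 - 20) + 785) + 7 = (3*(-28) + 785) + 7 = (-84 + 785) + 7 = 701 + 7 = 708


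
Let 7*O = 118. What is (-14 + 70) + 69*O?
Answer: 8534/7 ≈ 1219.1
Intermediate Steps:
O = 118/7 (O = (⅐)*118 = 118/7 ≈ 16.857)
(-14 + 70) + 69*O = (-14 + 70) + 69*(118/7) = 56 + 8142/7 = 8534/7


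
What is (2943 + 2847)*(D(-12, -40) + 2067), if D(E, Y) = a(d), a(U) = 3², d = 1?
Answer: 12020040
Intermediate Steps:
a(U) = 9
D(E, Y) = 9
(2943 + 2847)*(D(-12, -40) + 2067) = (2943 + 2847)*(9 + 2067) = 5790*2076 = 12020040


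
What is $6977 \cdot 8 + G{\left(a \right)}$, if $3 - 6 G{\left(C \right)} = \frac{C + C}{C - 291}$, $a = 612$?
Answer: $\frac{11944595}{214} \approx 55816.0$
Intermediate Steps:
$G{\left(C \right)} = \frac{1}{2} - \frac{C}{3 \left(-291 + C\right)}$ ($G{\left(C \right)} = \frac{1}{2} - \frac{\left(C + C\right) \frac{1}{C - 291}}{6} = \frac{1}{2} - \frac{2 C \frac{1}{-291 + C}}{6} = \frac{1}{2} - \frac{C}{3 \left(-291 + C\right)}$)
$6977 \cdot 8 + G{\left(a \right)} = 6977 \cdot 8 + \frac{-873 + 612}{6 \left(-291 + 612\right)} = 55816 + \frac{1}{6} \cdot \frac{1}{321} \left(-261\right) = 55816 - \frac{29}{214} = \frac{11944595}{214}$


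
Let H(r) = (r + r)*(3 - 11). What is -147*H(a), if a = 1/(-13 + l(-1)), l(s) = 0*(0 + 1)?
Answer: -2352/13 ≈ -180.92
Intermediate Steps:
l(s) = 0 (l(s) = 0*1 = 0)
a = -1/13 (a = 1/(-13 + 0) = 1/(-13) = -1/13 ≈ -0.076923)
H(r) = -16*r (H(r) = (2*r)*(-8) = -16*r)
-147*H(a) = -(-2352)*(-1)/13 = -147*16/13 = -2352/13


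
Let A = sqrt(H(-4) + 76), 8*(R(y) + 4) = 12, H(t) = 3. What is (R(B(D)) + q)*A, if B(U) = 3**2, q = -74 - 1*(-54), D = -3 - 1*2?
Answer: -45*sqrt(79)/2 ≈ -199.98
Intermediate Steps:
D = -5 (D = -3 - 2 = -5)
q = -20 (q = -74 + 54 = -20)
B(U) = 9
R(y) = -5/2 (R(y) = -4 + (1/8)*12 = -4 + 3/2 = -5/2)
A = sqrt(79) (A = sqrt(3 + 76) = sqrt(79) ≈ 8.8882)
(R(B(D)) + q)*A = (-5/2 - 20)*sqrt(79) = -45*sqrt(79)/2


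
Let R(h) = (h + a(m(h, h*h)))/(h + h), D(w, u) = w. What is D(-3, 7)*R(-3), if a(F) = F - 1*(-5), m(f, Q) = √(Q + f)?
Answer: 1 + √6/2 ≈ 2.2247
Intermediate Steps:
a(F) = 5 + F (a(F) = F + 5 = 5 + F)
R(h) = (5 + h + √(h + h²))/(2*h) (R(h) = (h + (5 + √(h*h + h)))/(h + h) = (h + (5 + √(h² + h)))/((2*h)) = (h + (5 + √(h + h²)))*(1/(2*h)) = (5 + h + √(h + h²))*(1/(2*h)) = (5 + h + √(h + h²))/(2*h))
D(-3, 7)*R(-3) = -3*(5 - 3 + √(-3*(1 - 3)))/(2*(-3)) = -3*(-1)*(5 - 3 + √(-3*(-2)))/(2*3) = -3*(-1)*(5 - 3 + √6)/(2*3) = -3*(-1)*(2 + √6)/(2*3) = -3*(-⅓ - √6/6) = 1 + √6/2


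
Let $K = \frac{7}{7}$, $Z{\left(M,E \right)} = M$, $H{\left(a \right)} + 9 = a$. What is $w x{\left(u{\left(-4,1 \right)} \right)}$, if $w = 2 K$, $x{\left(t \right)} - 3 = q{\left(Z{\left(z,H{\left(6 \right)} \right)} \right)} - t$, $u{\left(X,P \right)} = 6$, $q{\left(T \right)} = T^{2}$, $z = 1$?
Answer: $-4$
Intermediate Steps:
$H{\left(a \right)} = -9 + a$
$K = 1$ ($K = 7 \cdot \frac{1}{7} = 1$)
$x{\left(t \right)} = 4 - t$ ($x{\left(t \right)} = 3 - \left(-1 + t\right) = 4 - t$)
$w = 2$ ($w = 2 \cdot 1 = 2$)
$w x{\left(u{\left(-4,1 \right)} \right)} = 2 \left(4 - 6\right) = 2 \left(-2\right) = -4$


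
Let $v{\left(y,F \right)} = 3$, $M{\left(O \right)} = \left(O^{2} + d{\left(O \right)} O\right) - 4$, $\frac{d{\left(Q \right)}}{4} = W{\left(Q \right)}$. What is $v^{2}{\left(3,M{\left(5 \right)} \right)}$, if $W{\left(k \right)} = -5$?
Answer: $9$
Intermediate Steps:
$d{\left(Q \right)} = -20$ ($d{\left(Q \right)} = 4 \left(-5\right) = -20$)
$M{\left(O \right)} = -4 + O^{2} - 20 O$ ($M{\left(O \right)} = \left(O^{2} - 20 O\right) - 4 = -4 + O^{2} - 20 O$)
$v^{2}{\left(3,M{\left(5 \right)} \right)} = 3^{2} = 9$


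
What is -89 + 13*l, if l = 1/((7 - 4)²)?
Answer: -788/9 ≈ -87.556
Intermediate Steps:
l = ⅑ (l = 1/(3²) = 1/9 = ⅑ ≈ 0.11111)
-89 + 13*l = -89 + 13*(⅑) = -89 + 13/9 = -788/9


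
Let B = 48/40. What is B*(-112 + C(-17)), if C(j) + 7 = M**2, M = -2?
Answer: -138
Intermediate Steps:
B = 6/5 (B = 48*(1/40) = 6/5 ≈ 1.2000)
C(j) = -3 (C(j) = -7 + (-2)**2 = -7 + 4 = -3)
B*(-112 + C(-17)) = 6*(-112 - 3)/5 = (6/5)*(-115) = -138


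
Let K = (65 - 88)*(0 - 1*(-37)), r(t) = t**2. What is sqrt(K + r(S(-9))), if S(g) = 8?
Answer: I*sqrt(787) ≈ 28.054*I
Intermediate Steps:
K = -851 (K = -23*(0 + 37) = -23*37 = -851)
sqrt(K + r(S(-9))) = sqrt(-851 + 8**2) = sqrt(-851 + 64) = sqrt(-787) = I*sqrt(787)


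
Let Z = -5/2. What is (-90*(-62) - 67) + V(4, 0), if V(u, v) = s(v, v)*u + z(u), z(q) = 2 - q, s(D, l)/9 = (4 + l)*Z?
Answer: 5151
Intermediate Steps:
Z = -5/2 (Z = -5*½ = -5/2 ≈ -2.5000)
s(D, l) = -90 - 45*l/2 (s(D, l) = 9*((4 + l)*(-5/2)) = 9*(-10 - 5*l/2) = -90 - 45*l/2)
V(u, v) = 2 - u + u*(-90 - 45*v/2) (V(u, v) = (-90 - 45*v/2)*u + (2 - u) = u*(-90 - 45*v/2) + (2 - u) = 2 - u + u*(-90 - 45*v/2))
(-90*(-62) - 67) + V(4, 0) = (-90*(-62) - 67) + (2 - 91*4 - 45/2*4*0) = (5580 - 67) + (2 - 364 + 0) = 5513 - 362 = 5151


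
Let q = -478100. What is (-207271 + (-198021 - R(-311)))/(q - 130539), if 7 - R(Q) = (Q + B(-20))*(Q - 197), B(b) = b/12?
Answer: 739393/1825917 ≈ 0.40494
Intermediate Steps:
B(b) = b/12 (B(b) = b*(1/12) = b/12)
R(Q) = 7 - (-197 + Q)*(-5/3 + Q) (R(Q) = 7 - (Q + (1/12)*(-20))*(Q - 197) = 7 - (Q - 5/3)*(-197 + Q) = 7 - (-5/3 + Q)*(-197 + Q) = 7 - (-197 + Q)*(-5/3 + Q))
(-207271 + (-198021 - R(-311)))/(q - 130539) = (-207271 + (-198021 - (-964/3 - 1*(-311)² + (596/3)*(-311))))/(-478100 - 130539) = (-207271 + (-198021 - (-964/3 - 1*96721 - 185356/3)))/(-608639) = (-207271 + (-198021 - (-964/3 - 96721 - 185356/3)))*(-1/608639) = (-207271 + (-198021 - 1*(-476483/3)))*(-1/608639) = (-207271 + (-198021 + 476483/3))*(-1/608639) = (-207271 - 117580/3)*(-1/608639) = -739393/3*(-1/608639) = 739393/1825917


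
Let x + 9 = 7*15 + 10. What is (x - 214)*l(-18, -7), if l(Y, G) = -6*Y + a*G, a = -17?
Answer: -24516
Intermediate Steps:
l(Y, G) = -17*G - 6*Y (l(Y, G) = -6*Y - 17*G = -17*G - 6*Y)
x = 106 (x = -9 + (7*15 + 10) = -9 + (105 + 10) = -9 + 115 = 106)
(x - 214)*l(-18, -7) = (106 - 214)*(-17*(-7) - 6*(-18)) = -108*(119 + 108) = -108*227 = -24516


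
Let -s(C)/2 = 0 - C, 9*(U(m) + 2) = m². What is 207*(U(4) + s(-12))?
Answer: -5014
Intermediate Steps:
U(m) = -2 + m²/9
s(C) = 2*C (s(C) = -2*(0 - C) = -(-2)*C = 2*C)
207*(U(4) + s(-12)) = 207*((-2 + (⅑)*4²) + 2*(-12)) = 207*((-2 + (⅑)*16) - 24) = 207*((-2 + 16/9) - 24) = 207*(-2/9 - 24) = 207*(-218/9) = -5014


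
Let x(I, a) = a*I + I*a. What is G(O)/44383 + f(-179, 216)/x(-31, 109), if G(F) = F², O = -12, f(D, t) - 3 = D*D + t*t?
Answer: -1745984474/149970157 ≈ -11.642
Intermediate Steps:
f(D, t) = 3 + D² + t² (f(D, t) = 3 + (D*D + t*t) = 3 + (D² + t²) = 3 + D² + t²)
x(I, a) = 2*I*a (x(I, a) = I*a + I*a = 2*I*a)
G(O)/44383 + f(-179, 216)/x(-31, 109) = (-12)²/44383 + (3 + (-179)² + 216²)/((2*(-31)*109)) = 144*(1/44383) + (3 + 32041 + 46656)/(-6758) = 144/44383 + 78700*(-1/6758) = 144/44383 - 39350/3379 = -1745984474/149970157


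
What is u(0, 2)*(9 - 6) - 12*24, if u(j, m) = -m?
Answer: -294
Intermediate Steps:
u(0, 2)*(9 - 6) - 12*24 = (-1*2)*(9 - 6) - 12*24 = -2*3 - 1*288 = -6 - 288 = -294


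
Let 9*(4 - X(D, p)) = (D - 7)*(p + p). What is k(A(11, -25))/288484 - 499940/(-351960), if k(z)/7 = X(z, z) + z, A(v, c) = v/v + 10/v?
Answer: 8904894397/6268221564 ≈ 1.4206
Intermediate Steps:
X(D, p) = 4 - 2*p*(-7 + D)/9 (X(D, p) = 4 - (D - 7)*(p + p)/9 = 4 - (-7 + D)*2*p/9 = 4 - 2*p*(-7 + D)/9)
A(v, c) = 1 + 10/v
k(z) = 28 - 14*z²/9 + 161*z/9 (k(z) = 7*((4 + 14*z/9 - 2*z*z/9) + z) = 7*((4 + 14*z/9 - 2*z²/9) + z) = 7*((4 - 2*z²/9 + 14*z/9) + z) = 7*(4 - 2*z²/9 + 23*z/9) = 28 - 14*z²/9 + 161*z/9)
k(A(11, -25))/288484 - 499940/(-351960) = (28 - 14*(10 + 11)²/121/9 + 161*((10 + 11)/11)/9)/288484 - 499940/(-351960) = (28 - 14*((1/11)*21)²/9 + 161*((1/11)*21)/9)*(1/288484) - 499940*(-1/351960) = (28 - 14*(21/11)²/9 + (161/9)*(21/11))*(1/288484) + 3571/2514 = (28 - 14/9*441/121 + 1127/33)*(1/288484) + 3571/2514 = (28 - 686/121 + 1127/33)*(1/288484) + 3571/2514 = (20503/363)*(1/288484) + 3571/2514 = 2929/14959956 + 3571/2514 = 8904894397/6268221564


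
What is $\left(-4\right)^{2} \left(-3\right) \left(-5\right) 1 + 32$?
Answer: $272$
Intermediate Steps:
$\left(-4\right)^{2} \left(-3\right) \left(-5\right) 1 + 32 = 16 \cdot 15 \cdot 1 + 32 = 16 \cdot 15 + 32 = 240 + 32 = 272$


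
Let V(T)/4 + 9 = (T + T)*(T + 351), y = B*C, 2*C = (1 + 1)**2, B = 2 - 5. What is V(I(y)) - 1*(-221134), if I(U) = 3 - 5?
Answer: 215514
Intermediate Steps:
B = -3
C = 2 (C = (1 + 1)**2/2 = (1/2)*2**2 = (1/2)*4 = 2)
y = -6 (y = -3*2 = -6)
I(U) = -2
V(T) = -36 + 8*T*(351 + T) (V(T) = -36 + 4*((T + T)*(T + 351)) = -36 + 4*((2*T)*(351 + T)) = -36 + 4*(2*T*(351 + T)) = -36 + 8*T*(351 + T))
V(I(y)) - 1*(-221134) = (-36 + 8*(-2)**2 + 2808*(-2)) - 1*(-221134) = (-36 + 8*4 - 5616) + 221134 = (-36 + 32 - 5616) + 221134 = -5620 + 221134 = 215514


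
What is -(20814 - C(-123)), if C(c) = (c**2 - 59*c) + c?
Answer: 1449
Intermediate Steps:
C(c) = c**2 - 58*c
-(20814 - C(-123)) = -(20814 - (-123)*(-58 - 123)) = -(20814 - (-123)*(-181)) = -(20814 - 1*22263) = -(20814 - 22263) = -1*(-1449) = 1449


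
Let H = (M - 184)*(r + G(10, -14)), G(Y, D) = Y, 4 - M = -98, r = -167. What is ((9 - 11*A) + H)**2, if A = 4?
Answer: 164839921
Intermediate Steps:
M = 102 (M = 4 - 1*(-98) = 4 + 98 = 102)
H = 12874 (H = (102 - 184)*(-167 + 10) = -82*(-157) = 12874)
((9 - 11*A) + H)**2 = ((9 - 11*4) + 12874)**2 = ((9 - 44) + 12874)**2 = (-35 + 12874)**2 = 12839**2 = 164839921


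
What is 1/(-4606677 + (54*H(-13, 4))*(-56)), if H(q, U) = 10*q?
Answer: -1/4213557 ≈ -2.3733e-7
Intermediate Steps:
1/(-4606677 + (54*H(-13, 4))*(-56)) = 1/(-4606677 + (54*(10*(-13)))*(-56)) = 1/(-4606677 + (54*(-130))*(-56)) = 1/(-4606677 - 7020*(-56)) = 1/(-4606677 + 393120) = 1/(-4213557) = -1/4213557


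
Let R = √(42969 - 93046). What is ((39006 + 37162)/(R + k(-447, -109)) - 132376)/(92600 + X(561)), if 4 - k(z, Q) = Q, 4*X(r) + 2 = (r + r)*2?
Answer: 16*(-16547*√50077 + 1860290*I)/(186321*(√50077 - 113*I)) ≈ -1.4195 - 0.0029113*I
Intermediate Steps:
R = I*√50077 (R = √(-50077) = I*√50077 ≈ 223.78*I)
X(r) = -½ + r (X(r) = -½ + ((r + r)*2)/4 = -½ + ((2*r)*2)/4 = -½ + (4*r)/4 = -½ + r)
k(z, Q) = 4 - Q
((39006 + 37162)/(R + k(-447, -109)) - 132376)/(92600 + X(561)) = ((39006 + 37162)/(I*√50077 + (4 - 1*(-109))) - 132376)/(92600 + (-½ + 561)) = (76168/(I*√50077 + (4 + 109)) - 132376)/(92600 + 1121/2) = (76168/(I*√50077 + 113) - 132376)/(186321/2) = (76168/(113 + I*√50077) - 132376)*(2/186321) = (-132376 + 76168/(113 + I*√50077))*(2/186321) = -264752/186321 + 152336/(186321*(113 + I*√50077))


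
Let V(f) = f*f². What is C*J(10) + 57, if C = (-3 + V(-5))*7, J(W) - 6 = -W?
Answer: 3641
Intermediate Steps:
J(W) = 6 - W
V(f) = f³
C = -896 (C = (-3 + (-5)³)*7 = (-3 - 125)*7 = -128*7 = -896)
C*J(10) + 57 = -896*(6 - 1*10) + 57 = -896*(6 - 10) + 57 = -896*(-4) + 57 = 3584 + 57 = 3641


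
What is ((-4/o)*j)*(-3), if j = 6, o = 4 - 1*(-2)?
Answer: 12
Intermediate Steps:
o = 6 (o = 4 + 2 = 6)
((-4/o)*j)*(-3) = ((-4/6)*6)*(-3) = (((⅙)*(-4))*6)*(-3) = -⅔*6*(-3) = -4*(-3) = 12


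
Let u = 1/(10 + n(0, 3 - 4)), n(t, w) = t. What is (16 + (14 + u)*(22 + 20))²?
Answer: 9247681/25 ≈ 3.6991e+5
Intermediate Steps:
u = ⅒ (u = 1/(10 + 0) = 1/10 = ⅒ ≈ 0.10000)
(16 + (14 + u)*(22 + 20))² = (16 + (14 + ⅒)*(22 + 20))² = (16 + (141/10)*42)² = (16 + 2961/5)² = (3041/5)² = 9247681/25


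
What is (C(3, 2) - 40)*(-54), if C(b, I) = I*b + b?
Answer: 1674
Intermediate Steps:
C(b, I) = b + I*b
(C(3, 2) - 40)*(-54) = (3*(1 + 2) - 40)*(-54) = (3*3 - 40)*(-54) = (9 - 40)*(-54) = -31*(-54) = 1674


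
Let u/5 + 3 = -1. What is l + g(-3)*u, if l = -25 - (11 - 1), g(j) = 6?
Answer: -155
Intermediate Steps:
u = -20 (u = -15 + 5*(-1) = -15 - 5 = -20)
l = -35 (l = -25 - 1*10 = -25 - 10 = -35)
l + g(-3)*u = -35 + 6*(-20) = -35 - 120 = -155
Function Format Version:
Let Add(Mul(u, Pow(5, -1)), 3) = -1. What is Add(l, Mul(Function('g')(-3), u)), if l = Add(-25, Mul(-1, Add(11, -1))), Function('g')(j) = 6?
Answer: -155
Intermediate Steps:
u = -20 (u = Add(-15, Mul(5, -1)) = Add(-15, -5) = -20)
l = -35 (l = Add(-25, Mul(-1, 10)) = Add(-25, -10) = -35)
Add(l, Mul(Function('g')(-3), u)) = Add(-35, Mul(6, -20)) = Add(-35, -120) = -155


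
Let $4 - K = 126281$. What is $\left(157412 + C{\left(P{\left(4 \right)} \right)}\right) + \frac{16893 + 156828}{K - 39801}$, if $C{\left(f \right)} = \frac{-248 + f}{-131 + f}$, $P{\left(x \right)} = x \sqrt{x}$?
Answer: $\frac{1071855639255}{6809198} \approx 1.5741 \cdot 10^{5}$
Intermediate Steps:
$K = -126277$ ($K = 4 - 126281 = -126277$)
$P{\left(x \right)} = x^{\frac{3}{2}}$
$C{\left(f \right)} = \frac{-248 + f}{-131 + f}$
$\left(157412 + C{\left(P{\left(4 \right)} \right)}\right) + \frac{16893 + 156828}{K - 39801} = \left(157412 + \frac{-248 + 4^{\frac{3}{2}}}{-131 + 4^{\frac{3}{2}}}\right) + \frac{16893 + 156828}{-126277 - 39801} = \left(157412 + \frac{-248 + 8}{-131 + 8}\right) + \frac{173721}{-166078} = \left(157412 + \frac{1}{-123} \left(-240\right)\right) + 173721 \left(- \frac{1}{166078}\right) = \left(157412 - - \frac{80}{41}\right) - \frac{173721}{166078} = \left(157412 + \frac{80}{41}\right) - \frac{173721}{166078} = \frac{6453972}{41} - \frac{173721}{166078} = \frac{1071855639255}{6809198}$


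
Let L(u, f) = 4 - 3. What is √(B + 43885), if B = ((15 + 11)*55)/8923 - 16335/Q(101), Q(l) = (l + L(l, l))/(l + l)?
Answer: √265432644915510/151691 ≈ 107.40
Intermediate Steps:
L(u, f) = 1
Q(l) = (1 + l)/(2*l) (Q(l) = (l + 1)/(l + l) = (1 + l)/((2*l)) = (1 + l)*(1/(2*l)) = (1 + l)/(2*l))
B = -4907134925/151691 (B = ((15 + 11)*55)/8923 - 16335*202/(1 + 101) = (26*55)*(1/8923) - 16335/((½)*(1/101)*102) = 1430*(1/8923) - 16335/51/101 = 1430/8923 - 16335*101/51 = 1430/8923 - 549945/17 = -4907134925/151691 ≈ -32350.)
√(B + 43885) = √(-4907134925/151691 + 43885) = √(1749824610/151691) = √265432644915510/151691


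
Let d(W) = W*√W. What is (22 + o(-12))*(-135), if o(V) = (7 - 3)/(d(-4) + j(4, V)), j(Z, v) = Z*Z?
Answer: -2997 - 27*I/2 ≈ -2997.0 - 13.5*I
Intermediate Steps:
j(Z, v) = Z²
d(W) = W^(3/2)
o(V) = (16 + 8*I)/80 (o(V) = (7 - 3)/((-4)^(3/2) + 4²) = 4/(-8*I + 16) = 4/(16 - 8*I) = 4*((16 + 8*I)/320) = (16 + 8*I)/80)
(22 + o(-12))*(-135) = (22 + (⅕ + I/10))*(-135) = (111/5 + I/10)*(-135) = -2997 - 27*I/2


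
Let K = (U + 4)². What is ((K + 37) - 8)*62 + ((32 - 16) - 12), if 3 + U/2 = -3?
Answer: 5770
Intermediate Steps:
U = -12 (U = -6 + 2*(-3) = -6 - 6 = -12)
K = 64 (K = (-12 + 4)² = (-8)² = 64)
((K + 37) - 8)*62 + ((32 - 16) - 12) = ((64 + 37) - 8)*62 + ((32 - 16) - 12) = (101 - 8)*62 + (16 - 12) = 93*62 + 4 = 5766 + 4 = 5770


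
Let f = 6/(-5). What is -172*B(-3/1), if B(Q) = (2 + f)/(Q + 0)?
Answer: 688/15 ≈ 45.867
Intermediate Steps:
f = -6/5 (f = 6*(-⅕) = -6/5 ≈ -1.2000)
B(Q) = 4/(5*Q) (B(Q) = (2 - 6/5)/(Q + 0) = 4/(5*Q))
-172*B(-3/1) = -688/(5*((-3/1))) = -688/(5*((-3*1))) = -688/(5*(-3)) = -688*(-1)/(5*3) = -172*(-4/15) = 688/15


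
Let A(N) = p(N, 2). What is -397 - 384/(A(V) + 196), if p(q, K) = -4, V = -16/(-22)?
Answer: -399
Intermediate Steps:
V = 8/11 (V = -16*(-1/22) = 8/11 ≈ 0.72727)
A(N) = -4
-397 - 384/(A(V) + 196) = -397 - 384/(-4 + 196) = -397 - 384/192 = -397 - 384*1/192 = -397 - 2 = -399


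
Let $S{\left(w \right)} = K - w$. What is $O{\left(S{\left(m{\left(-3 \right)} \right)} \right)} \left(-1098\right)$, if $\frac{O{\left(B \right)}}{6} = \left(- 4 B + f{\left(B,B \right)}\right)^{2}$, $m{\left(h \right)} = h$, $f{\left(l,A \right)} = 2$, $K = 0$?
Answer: $-658800$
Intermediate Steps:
$S{\left(w \right)} = - w$ ($S{\left(w \right)} = 0 - w = - w$)
$O{\left(B \right)} = 6 \left(2 - 4 B\right)^{2}$ ($O{\left(B \right)} = 6 \left(- 4 B + 2\right)^{2} = 6 \left(2 - 4 B\right)^{2}$)
$O{\left(S{\left(m{\left(-3 \right)} \right)} \right)} \left(-1098\right) = 24 \left(-1 + 2 \left(\left(-1\right) \left(-3\right)\right)\right)^{2} \left(-1098\right) = 24 \left(-1 + 2 \cdot 3\right)^{2} \left(-1098\right) = 24 \left(-1 + 6\right)^{2} \left(-1098\right) = 24 \cdot 5^{2} \left(-1098\right) = 24 \cdot 25 \left(-1098\right) = 600 \left(-1098\right) = -658800$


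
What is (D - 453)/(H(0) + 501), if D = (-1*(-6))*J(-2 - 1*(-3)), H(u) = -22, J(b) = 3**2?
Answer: -399/479 ≈ -0.83298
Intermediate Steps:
J(b) = 9
D = 54 (D = -1*(-6)*9 = 6*9 = 54)
(D - 453)/(H(0) + 501) = (54 - 453)/(-22 + 501) = -399/479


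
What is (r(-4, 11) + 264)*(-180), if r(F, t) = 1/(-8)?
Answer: -94995/2 ≈ -47498.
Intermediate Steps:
r(F, t) = -⅛
(r(-4, 11) + 264)*(-180) = (-⅛ + 264)*(-180) = (2111/8)*(-180) = -94995/2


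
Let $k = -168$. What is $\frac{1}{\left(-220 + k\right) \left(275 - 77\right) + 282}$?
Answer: $- \frac{1}{76542} \approx -1.3065 \cdot 10^{-5}$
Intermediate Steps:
$\frac{1}{\left(-220 + k\right) \left(275 - 77\right) + 282} = \frac{1}{\left(-220 - 168\right) \left(275 - 77\right) + 282} = \frac{1}{\left(-388\right) 198 + 282} = \frac{1}{-76824 + 282} = \frac{1}{-76542} = - \frac{1}{76542}$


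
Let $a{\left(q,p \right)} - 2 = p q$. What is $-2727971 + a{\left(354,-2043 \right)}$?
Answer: $-3451191$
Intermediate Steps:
$a{\left(q,p \right)} = 2 + p q$
$-2727971 + a{\left(354,-2043 \right)} = -2727971 + \left(2 - 723222\right) = -2727971 - 723220 = -3451191$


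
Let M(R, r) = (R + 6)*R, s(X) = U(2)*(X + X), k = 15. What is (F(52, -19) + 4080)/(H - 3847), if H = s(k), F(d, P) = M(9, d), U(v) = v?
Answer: -4215/3787 ≈ -1.1130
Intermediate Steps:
s(X) = 4*X (s(X) = 2*(X + X) = 2*(2*X) = 4*X)
M(R, r) = R*(6 + R) (M(R, r) = (6 + R)*R = R*(6 + R))
F(d, P) = 135 (F(d, P) = 9*(6 + 9) = 9*15 = 135)
H = 60 (H = 4*15 = 60)
(F(52, -19) + 4080)/(H - 3847) = (135 + 4080)/(60 - 3847) = 4215/(-3787) = 4215*(-1/3787) = -4215/3787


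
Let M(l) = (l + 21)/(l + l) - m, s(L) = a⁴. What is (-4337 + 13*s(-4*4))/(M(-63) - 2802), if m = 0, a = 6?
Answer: -37533/8405 ≈ -4.4656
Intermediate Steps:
s(L) = 1296 (s(L) = 6⁴ = 1296)
M(l) = (21 + l)/(2*l) (M(l) = (l + 21)/(l + l) - 1*0 = (21 + l)/((2*l)) + 0 = (21 + l)*(1/(2*l)) + 0 = (21 + l)/(2*l) + 0 = (21 + l)/(2*l))
(-4337 + 13*s(-4*4))/(M(-63) - 2802) = (-4337 + 13*1296)/((½)*(21 - 63)/(-63) - 2802) = (-4337 + 16848)/((½)*(-1/63)*(-42) - 2802) = 12511/(⅓ - 2802) = 12511/(-8405/3) = 12511*(-3/8405) = -37533/8405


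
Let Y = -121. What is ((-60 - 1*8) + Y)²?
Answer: 35721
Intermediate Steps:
((-60 - 1*8) + Y)² = ((-60 - 1*8) - 121)² = ((-60 - 8) - 121)² = (-68 - 121)² = (-189)² = 35721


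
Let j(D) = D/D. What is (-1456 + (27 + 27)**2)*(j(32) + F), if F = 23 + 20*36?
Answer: 1086240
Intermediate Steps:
j(D) = 1
F = 743 (F = 23 + 720 = 743)
(-1456 + (27 + 27)**2)*(j(32) + F) = (-1456 + (27 + 27)**2)*(1 + 743) = (-1456 + 54**2)*744 = (-1456 + 2916)*744 = 1460*744 = 1086240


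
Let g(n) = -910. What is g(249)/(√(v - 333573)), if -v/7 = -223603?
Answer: -455*√76978/153956 ≈ -0.81997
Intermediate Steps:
v = 1565221 (v = -7*(-223603) = 1565221)
g(249)/(√(v - 333573)) = -910/√(1565221 - 333573) = -910*√76978/307912 = -455*√76978/153956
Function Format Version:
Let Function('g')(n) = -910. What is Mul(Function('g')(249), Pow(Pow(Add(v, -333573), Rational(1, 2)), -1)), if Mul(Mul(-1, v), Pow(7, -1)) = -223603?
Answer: Mul(Rational(-455, 153956), Pow(76978, Rational(1, 2))) ≈ -0.81997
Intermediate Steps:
v = 1565221 (v = Mul(-7, -223603) = 1565221)
Mul(Function('g')(249), Pow(Pow(Add(v, -333573), Rational(1, 2)), -1)) = Mul(-910, Pow(Pow(Add(1565221, -333573), Rational(1, 2)), -1)) = Mul(-910, Pow(Pow(1231648, Rational(1, 2)), -1)) = Mul(-910, Pow(Mul(4, Pow(76978, Rational(1, 2))), -1)) = Mul(-910, Mul(Rational(1, 307912), Pow(76978, Rational(1, 2)))) = Mul(Rational(-455, 153956), Pow(76978, Rational(1, 2)))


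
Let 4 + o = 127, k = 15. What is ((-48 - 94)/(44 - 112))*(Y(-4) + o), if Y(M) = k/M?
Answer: 33867/136 ≈ 249.02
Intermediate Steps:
Y(M) = 15/M
o = 123 (o = -4 + 127 = 123)
((-48 - 94)/(44 - 112))*(Y(-4) + o) = ((-48 - 94)/(44 - 112))*(15/(-4) + 123) = (-142/(-68))*(15*(-¼) + 123) = (-142*(-1/68))*(-15/4 + 123) = (71/34)*(477/4) = 33867/136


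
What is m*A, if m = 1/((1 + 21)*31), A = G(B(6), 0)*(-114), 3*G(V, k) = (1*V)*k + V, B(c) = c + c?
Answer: -228/341 ≈ -0.66862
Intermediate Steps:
B(c) = 2*c
G(V, k) = V/3 + V*k/3 (G(V, k) = ((1*V)*k + V)/3 = (V*k + V)/3 = (V + V*k)/3 = V/3 + V*k/3)
A = -456 (A = ((2*6)*(1 + 0)/3)*(-114) = ((1/3)*12*1)*(-114) = 4*(-114) = -456)
m = 1/682 (m = (1/31)/22 = (1/22)*(1/31) = 1/682 ≈ 0.0014663)
m*A = (1/682)*(-456) = -228/341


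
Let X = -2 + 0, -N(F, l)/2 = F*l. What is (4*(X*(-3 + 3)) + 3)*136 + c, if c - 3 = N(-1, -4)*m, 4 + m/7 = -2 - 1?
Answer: 803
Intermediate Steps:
m = -49 (m = -28 + 7*(-2 - 1) = -28 + 7*(-3) = -28 - 21 = -49)
N(F, l) = -2*F*l
X = -2
c = 395 (c = 3 - 2*(-1)*(-4)*(-49) = 3 - 8*(-49) = 3 + 392 = 395)
(4*(X*(-3 + 3)) + 3)*136 + c = (4*(-2*(-3 + 3)) + 3)*136 + 395 = (4*(-2*0) + 3)*136 + 395 = (4*0 + 3)*136 + 395 = (0 + 3)*136 + 395 = 3*136 + 395 = 408 + 395 = 803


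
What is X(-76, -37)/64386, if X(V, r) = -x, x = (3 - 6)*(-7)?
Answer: -1/3066 ≈ -0.00032616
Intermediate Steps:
x = 21 (x = -3*(-7) = 21)
X(V, r) = -21 (X(V, r) = -1*21 = -21)
X(-76, -37)/64386 = -21/64386 = -21*1/64386 = -1/3066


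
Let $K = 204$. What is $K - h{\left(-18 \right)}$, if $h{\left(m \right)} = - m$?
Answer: $186$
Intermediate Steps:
$K - h{\left(-18 \right)} = 204 - \left(-1\right) \left(-18\right) = 204 - 18 = 186$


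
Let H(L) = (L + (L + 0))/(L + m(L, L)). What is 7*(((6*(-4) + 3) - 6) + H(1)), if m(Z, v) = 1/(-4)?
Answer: -511/3 ≈ -170.33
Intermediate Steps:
m(Z, v) = -¼
H(L) = 2*L/(-¼ + L) (H(L) = (L + (L + 0))/(L - ¼) = (L + L)/(-¼ + L) = (2*L)/(-¼ + L) = 2*L/(-¼ + L))
7*(((6*(-4) + 3) - 6) + H(1)) = 7*(((6*(-4) + 3) - 6) + 8*1/(-1 + 4*1)) = 7*(((-24 + 3) - 6) + 8*1/(-1 + 4)) = 7*((-21 - 6) + 8*1/3) = 7*(-27 + 8*1*(⅓)) = 7*(-27 + 8/3) = 7*(-73/3) = -511/3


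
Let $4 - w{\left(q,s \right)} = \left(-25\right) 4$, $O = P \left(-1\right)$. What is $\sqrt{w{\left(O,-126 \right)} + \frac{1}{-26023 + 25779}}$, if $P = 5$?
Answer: $\frac{5 \sqrt{61915}}{122} \approx 10.198$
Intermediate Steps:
$O = -5$ ($O = 5 \left(-1\right) = -5$)
$w{\left(q,s \right)} = 104$ ($w{\left(q,s \right)} = 4 - \left(-25\right) 4 = 4 - -100 = 4 + 100 = 104$)
$\sqrt{w{\left(O,-126 \right)} + \frac{1}{-26023 + 25779}} = \sqrt{104 + \frac{1}{-26023 + 25779}} = \sqrt{104 + \frac{1}{-244}} = \sqrt{104 - \frac{1}{244}} = \sqrt{\frac{25375}{244}} = \frac{5 \sqrt{61915}}{122}$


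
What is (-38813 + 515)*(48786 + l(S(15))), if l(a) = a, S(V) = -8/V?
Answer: -9341929012/5 ≈ -1.8684e+9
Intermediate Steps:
(-38813 + 515)*(48786 + l(S(15))) = (-38813 + 515)*(48786 - 8/15) = -38298*(48786 - 8*1/15) = -38298*(48786 - 8/15) = -38298*731782/15 = -9341929012/5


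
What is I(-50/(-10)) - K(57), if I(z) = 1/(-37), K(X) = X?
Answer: -2110/37 ≈ -57.027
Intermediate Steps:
I(z) = -1/37
I(-50/(-10)) - K(57) = -1/37 - 1*57 = -1/37 - 57 = -2110/37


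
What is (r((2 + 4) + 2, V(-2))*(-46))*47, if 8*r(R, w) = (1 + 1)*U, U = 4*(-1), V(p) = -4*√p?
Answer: 2162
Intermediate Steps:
U = -4
r(R, w) = -1 (r(R, w) = ((1 + 1)*(-4))/8 = (2*(-4))/8 = (⅛)*(-8) = -1)
(r((2 + 4) + 2, V(-2))*(-46))*47 = -1*(-46)*47 = 46*47 = 2162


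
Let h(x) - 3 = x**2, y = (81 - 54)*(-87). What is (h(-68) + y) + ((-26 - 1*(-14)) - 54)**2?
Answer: 6634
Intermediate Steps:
y = -2349 (y = 27*(-87) = -2349)
h(x) = 3 + x**2
(h(-68) + y) + ((-26 - 1*(-14)) - 54)**2 = ((3 + (-68)**2) - 2349) + ((-26 - 1*(-14)) - 54)**2 = ((3 + 4624) - 2349) + ((-26 + 14) - 54)**2 = (4627 - 2349) + (-12 - 54)**2 = 2278 + (-66)**2 = 2278 + 4356 = 6634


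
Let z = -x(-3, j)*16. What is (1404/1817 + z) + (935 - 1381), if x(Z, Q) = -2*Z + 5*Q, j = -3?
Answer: -547330/1817 ≈ -301.23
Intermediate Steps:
z = 144 (z = -(-2*(-3) + 5*(-3))*16 = -(6 - 15)*16 = -1*(-9)*16 = 9*16 = 144)
(1404/1817 + z) + (935 - 1381) = (1404/1817 + 144) + (935 - 1381) = (1404*(1/1817) + 144) - 446 = (1404/1817 + 144) - 446 = 263052/1817 - 446 = -547330/1817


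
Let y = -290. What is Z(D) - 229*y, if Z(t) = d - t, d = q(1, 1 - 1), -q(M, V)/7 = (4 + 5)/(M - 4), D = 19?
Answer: 66412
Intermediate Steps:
q(M, V) = -63/(-4 + M) (q(M, V) = -7*(4 + 5)/(M - 4) = -63/(-4 + M))
d = 21 (d = -63/(-4 + 1) = -63/(-3) = -63*(-⅓) = 21)
Z(t) = 21 - t
Z(D) - 229*y = (21 - 1*19) - 229*(-290) = (21 - 19) + 66410 = 2 + 66410 = 66412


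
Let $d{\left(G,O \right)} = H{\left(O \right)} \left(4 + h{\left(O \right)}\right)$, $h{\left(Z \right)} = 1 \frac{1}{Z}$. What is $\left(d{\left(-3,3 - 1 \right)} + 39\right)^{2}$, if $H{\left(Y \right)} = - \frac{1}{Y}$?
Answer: $\frac{21609}{16} \approx 1350.6$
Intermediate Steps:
$h{\left(Z \right)} = \frac{1}{Z}$
$d{\left(G,O \right)} = - \frac{4 + \frac{1}{O}}{O}$ ($d{\left(G,O \right)} = - \frac{1}{O} \left(4 + \frac{1}{O}\right) = - \frac{4 + \frac{1}{O}}{O}$)
$\left(d{\left(-3,3 - 1 \right)} + 39\right)^{2} = \left(\frac{-1 - 4 \left(3 - 1\right)}{\left(3 - 1\right)^{2}} + 39\right)^{2} = \left(\frac{-1 - 8}{4} + 39\right)^{2} = \left(\frac{1}{4} \left(-9\right) + 39\right)^{2} = \left(- \frac{9}{4} + 39\right)^{2} = \left(\frac{147}{4}\right)^{2} = \frac{21609}{16}$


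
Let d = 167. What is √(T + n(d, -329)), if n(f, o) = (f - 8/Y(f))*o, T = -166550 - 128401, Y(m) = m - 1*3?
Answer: 2*I*√147036209/41 ≈ 591.5*I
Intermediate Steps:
Y(m) = -3 + m (Y(m) = m - 3 = -3 + m)
T = -294951
n(f, o) = o*(f - 8/(-3 + f)) (n(f, o) = (f - 8/(-3 + f))*o = o*(f - 8/(-3 + f)))
√(T + n(d, -329)) = √(-294951 - 329*(-8 + 167*(-3 + 167))/(-3 + 167)) = √(-294951 - 329*(-8 + 167*164)/164) = √(-294951 - 329*1/164*(-8 + 27388)) = √(-294951 - 329*1/164*27380) = √(-294951 - 2252005/41) = √(-14344996/41) = 2*I*√147036209/41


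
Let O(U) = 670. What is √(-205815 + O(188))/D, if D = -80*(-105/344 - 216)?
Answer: 43*I*√205145/744090 ≈ 0.026174*I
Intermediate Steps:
D = 744090/43 (D = -80*(-105*1/344 - 216) = -80*(-105/344 - 216) = -80*(-74409/344) = 744090/43 ≈ 17304.)
√(-205815 + O(188))/D = √(-205815 + 670)/(744090/43) = √(-205145)*(43/744090) = (I*√205145)*(43/744090) = 43*I*√205145/744090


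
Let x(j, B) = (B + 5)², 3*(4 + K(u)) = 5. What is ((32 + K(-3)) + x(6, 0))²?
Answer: 26896/9 ≈ 2988.4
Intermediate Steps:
K(u) = -7/3 (K(u) = -4 + (⅓)*5 = -4 + 5/3 = -7/3)
x(j, B) = (5 + B)²
((32 + K(-3)) + x(6, 0))² = ((32 - 7/3) + (5 + 0)²)² = (89/3 + 5²)² = (89/3 + 25)² = (164/3)² = 26896/9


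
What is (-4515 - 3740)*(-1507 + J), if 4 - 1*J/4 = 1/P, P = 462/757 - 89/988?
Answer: 4813609512335/389083 ≈ 1.2372e+7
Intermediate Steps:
P = 389083/747916 (P = 462*(1/757) - 89*1/988 = 462/757 - 89/988 = 389083/747916 ≈ 0.52022)
J = 3233664/389083 (J = 16 - 4/389083/747916 = 16 - 4*747916/389083 = 16 - 2991664/389083 = 3233664/389083 ≈ 8.3110)
(-4515 - 3740)*(-1507 + J) = (-4515 - 3740)*(-1507 + 3233664/389083) = -8255*(-583114417/389083) = 4813609512335/389083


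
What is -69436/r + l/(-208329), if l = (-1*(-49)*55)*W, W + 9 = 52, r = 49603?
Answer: -1837616009/939431217 ≈ -1.9561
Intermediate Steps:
W = 43 (W = -9 + 52 = 43)
l = 115885 (l = (-1*(-49)*55)*43 = (49*55)*43 = 2695*43 = 115885)
-69436/r + l/(-208329) = -69436/49603 + 115885/(-208329) = -69436*1/49603 + 115885*(-1/208329) = -69436/49603 - 10535/18939 = -1837616009/939431217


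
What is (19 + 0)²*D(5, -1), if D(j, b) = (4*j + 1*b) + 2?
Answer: 7581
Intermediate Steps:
D(j, b) = 2 + b + 4*j (D(j, b) = (4*j + b) + 2 = (b + 4*j) + 2 = 2 + b + 4*j)
(19 + 0)²*D(5, -1) = (19 + 0)²*(2 - 1 + 4*5) = 19²*(2 - 1 + 20) = 361*21 = 7581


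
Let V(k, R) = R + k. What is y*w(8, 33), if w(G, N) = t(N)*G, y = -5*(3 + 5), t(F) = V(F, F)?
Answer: -21120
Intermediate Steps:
t(F) = 2*F (t(F) = F + F = 2*F)
y = -40 (y = -5*8 = -40)
w(G, N) = 2*G*N (w(G, N) = (2*N)*G = 2*G*N)
y*w(8, 33) = -80*8*33 = -40*528 = -21120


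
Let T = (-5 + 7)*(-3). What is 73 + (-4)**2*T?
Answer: -23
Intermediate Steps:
T = -6 (T = 2*(-3) = -6)
73 + (-4)**2*T = 73 + (-4)**2*(-6) = 73 + 16*(-6) = 73 - 96 = -23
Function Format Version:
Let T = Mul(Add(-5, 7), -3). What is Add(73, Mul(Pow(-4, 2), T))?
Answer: -23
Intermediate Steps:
T = -6 (T = Mul(2, -3) = -6)
Add(73, Mul(Pow(-4, 2), T)) = Add(73, Mul(Pow(-4, 2), -6)) = Add(73, Mul(16, -6)) = Add(73, -96) = -23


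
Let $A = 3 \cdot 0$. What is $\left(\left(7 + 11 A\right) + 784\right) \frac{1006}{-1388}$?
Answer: $- \frac{397873}{694} \approx -573.3$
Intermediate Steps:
$A = 0$
$\left(\left(7 + 11 A\right) + 784\right) \frac{1006}{-1388} = \left(\left(7 + 11 \cdot 0\right) + 784\right) \frac{1006}{-1388} = \left(\left(7 + 0\right) + 784\right) 1006 \left(- \frac{1}{1388}\right) = \left(7 + 784\right) \left(- \frac{503}{694}\right) = 791 \left(- \frac{503}{694}\right) = - \frac{397873}{694}$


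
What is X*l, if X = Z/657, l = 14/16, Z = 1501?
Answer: 10507/5256 ≈ 1.9990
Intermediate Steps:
l = 7/8 (l = 14*(1/16) = 7/8 ≈ 0.87500)
X = 1501/657 ≈ 2.2846
X*l = (1501/657)*(7/8) = 10507/5256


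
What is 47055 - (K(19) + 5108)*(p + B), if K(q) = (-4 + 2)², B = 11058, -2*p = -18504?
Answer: -103777665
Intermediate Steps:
p = 9252 (p = -½*(-18504) = 9252)
K(q) = 4 (K(q) = (-2)² = 4)
47055 - (K(19) + 5108)*(p + B) = 47055 - (4 + 5108)*(9252 + 11058) = 47055 - 5112*20310 = 47055 - 1*103824720 = 47055 - 103824720 = -103777665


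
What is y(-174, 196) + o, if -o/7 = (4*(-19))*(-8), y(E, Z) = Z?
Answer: -4060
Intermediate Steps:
o = -4256 (o = -7*4*(-19)*(-8) = -(-532)*(-8) = -7*608 = -4256)
y(-174, 196) + o = 196 - 4256 = -4060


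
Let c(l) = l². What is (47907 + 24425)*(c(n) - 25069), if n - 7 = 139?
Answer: -271461996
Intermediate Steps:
n = 146 (n = 7 + 139 = 146)
(47907 + 24425)*(c(n) - 25069) = (47907 + 24425)*(146² - 25069) = 72332*(21316 - 25069) = 72332*(-3753) = -271461996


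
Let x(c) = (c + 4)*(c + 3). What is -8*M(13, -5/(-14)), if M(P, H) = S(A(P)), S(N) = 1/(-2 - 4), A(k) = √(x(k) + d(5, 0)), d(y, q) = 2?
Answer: 4/3 ≈ 1.3333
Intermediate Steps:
x(c) = (3 + c)*(4 + c) (x(c) = (4 + c)*(3 + c) = (3 + c)*(4 + c))
A(k) = √(14 + k² + 7*k) (A(k) = √((12 + k² + 7*k) + 2) = √(14 + k² + 7*k))
S(N) = -⅙ (S(N) = 1/(-6) = -⅙)
M(P, H) = -⅙
-8*M(13, -5/(-14)) = -8*(-⅙) = 4/3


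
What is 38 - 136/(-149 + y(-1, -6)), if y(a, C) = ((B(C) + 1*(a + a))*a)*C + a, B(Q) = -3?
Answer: 1744/45 ≈ 38.756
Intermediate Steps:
y(a, C) = a + C*a*(-3 + 2*a) (y(a, C) = ((-3 + 1*(a + a))*a)*C + a = ((-3 + 1*(2*a))*a)*C + a = ((-3 + 2*a)*a)*C + a = (a*(-3 + 2*a))*C + a = C*a*(-3 + 2*a) + a = a + C*a*(-3 + 2*a))
38 - 136/(-149 + y(-1, -6)) = 38 - 136/(-149 - (1 - 3*(-6) + 2*(-6)*(-1))) = 38 - 136/(-149 - (1 + 18 + 12)) = 38 - 136/(-149 - 1*31) = 38 - 136/(-149 - 31) = 38 - 136/(-180) = 38 - 136*(-1/180) = 38 + 34/45 = 1744/45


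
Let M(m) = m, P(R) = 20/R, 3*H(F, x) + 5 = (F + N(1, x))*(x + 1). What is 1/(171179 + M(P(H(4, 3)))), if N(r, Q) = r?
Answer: 1/171183 ≈ 5.8417e-6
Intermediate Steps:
H(F, x) = -5/3 + (1 + F)*(1 + x)/3 (H(F, x) = -5/3 + ((F + 1)*(x + 1))/3 = -5/3 + ((1 + F)*(1 + x))/3 = -5/3 + (1 + F)*(1 + x)/3)
1/(171179 + M(P(H(4, 3)))) = 1/(171179 + 20/(-4/3 + (1/3)*4 + (1/3)*3 + (1/3)*4*3)) = 1/(171179 + 20/(-4/3 + 4/3 + 1 + 4)) = 1/(171179 + 20/5) = 1/(171179 + 20*(1/5)) = 1/(171179 + 4) = 1/171183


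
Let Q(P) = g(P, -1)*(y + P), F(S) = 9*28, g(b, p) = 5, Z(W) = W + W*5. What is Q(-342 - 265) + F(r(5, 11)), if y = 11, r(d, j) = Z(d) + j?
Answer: -2728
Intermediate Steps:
Z(W) = 6*W (Z(W) = W + 5*W = 6*W)
r(d, j) = j + 6*d (r(d, j) = 6*d + j = j + 6*d)
F(S) = 252
Q(P) = 55 + 5*P (Q(P) = 5*(11 + P) = 55 + 5*P)
Q(-342 - 265) + F(r(5, 11)) = (55 + 5*(-342 - 265)) + 252 = (55 + 5*(-607)) + 252 = (55 - 3035) + 252 = -2980 + 252 = -2728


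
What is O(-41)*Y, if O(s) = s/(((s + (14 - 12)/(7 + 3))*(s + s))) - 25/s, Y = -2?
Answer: -9995/8364 ≈ -1.1950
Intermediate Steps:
O(s) = 1/(2*(⅕ + s)) - 25/s (O(s) = s/(((s + 2/10)*(2*s))) - 25/s = s/(((s + 2*(⅒))*(2*s))) - 25/s = s/(((s + ⅕)*(2*s))) - 25/s = s/(((⅕ + s)*(2*s))) - 25/s = s/((2*s*(⅕ + s))) - 25/s = s*(1/(2*s*(⅕ + s))) - 25/s = 1/(2*(⅕ + s)) - 25/s)
O(-41)*Y = ((5/2)*(-10 - 49*(-41))/(-41*(1 + 5*(-41))))*(-2) = ((5/2)*(-1/41)*(-10 + 2009)/(1 - 205))*(-2) = ((5/2)*(-1/41)*1999/(-204))*(-2) = ((5/2)*(-1/41)*(-1/204)*1999)*(-2) = (9995/16728)*(-2) = -9995/8364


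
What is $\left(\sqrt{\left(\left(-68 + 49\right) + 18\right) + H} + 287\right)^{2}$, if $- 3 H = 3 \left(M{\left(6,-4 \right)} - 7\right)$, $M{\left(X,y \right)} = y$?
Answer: $\left(287 + \sqrt{10}\right)^{2} \approx 84194.0$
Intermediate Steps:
$H = 11$ ($H = - \frac{3 \left(-4 - 7\right)}{3} = - \frac{3 \left(-11\right)}{3} = \left(- \frac{1}{3}\right) \left(-33\right) = 11$)
$\left(\sqrt{\left(\left(-68 + 49\right) + 18\right) + H} + 287\right)^{2} = \left(\sqrt{\left(\left(-68 + 49\right) + 18\right) + 11} + 287\right)^{2} = \left(\sqrt{\left(-19 + 18\right) + 11} + 287\right)^{2} = \left(\sqrt{-1 + 11} + 287\right)^{2} = \left(\sqrt{10} + 287\right)^{2} = \left(287 + \sqrt{10}\right)^{2}$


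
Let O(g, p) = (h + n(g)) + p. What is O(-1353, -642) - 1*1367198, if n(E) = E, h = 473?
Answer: -1368720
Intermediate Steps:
O(g, p) = 473 + g + p (O(g, p) = (473 + g) + p = 473 + g + p)
O(-1353, -642) - 1*1367198 = (473 - 1353 - 642) - 1*1367198 = -1522 - 1367198 = -1368720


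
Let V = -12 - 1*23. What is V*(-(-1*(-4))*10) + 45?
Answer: 1445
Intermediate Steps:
V = -35 (V = -12 - 23 = -35)
V*(-(-1*(-4))*10) + 45 = -(-35)*-1*(-4)*10 + 45 = -(-35)*4*10 + 45 = -(-35)*40 + 45 = -35*(-40) + 45 = 1400 + 45 = 1445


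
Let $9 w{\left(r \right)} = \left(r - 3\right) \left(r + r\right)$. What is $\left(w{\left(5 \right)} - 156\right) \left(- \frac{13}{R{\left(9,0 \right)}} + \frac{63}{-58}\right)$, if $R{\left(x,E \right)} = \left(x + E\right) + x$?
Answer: $\frac{653248}{2349} \approx 278.1$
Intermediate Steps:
$R{\left(x,E \right)} = E + 2 x$ ($R{\left(x,E \right)} = \left(E + x\right) + x = E + 2 x$)
$w{\left(r \right)} = \frac{2 r \left(-3 + r\right)}{9}$ ($w{\left(r \right)} = \frac{\left(r - 3\right) \left(r + r\right)}{9} = \frac{\left(-3 + r\right) 2 r}{9} = \frac{2 r \left(-3 + r\right)}{9}$)
$\left(w{\left(5 \right)} - 156\right) \left(- \frac{13}{R{\left(9,0 \right)}} + \frac{63}{-58}\right) = \left(\frac{2}{9} \cdot 5 \left(-3 + 5\right) - 156\right) \left(- \frac{13}{0 + 2 \cdot 9} + \frac{63}{-58}\right) = \left(\frac{2}{9} \cdot 5 \cdot 2 - 156\right) \left(- \frac{13}{0 + 18} + 63 \left(- \frac{1}{58}\right)\right) = \left(\frac{20}{9} - 156\right) \left(- \frac{13}{18} - \frac{63}{58}\right) = - \frac{1384 \left(\left(-13\right) \frac{1}{18} - \frac{63}{58}\right)}{9} = - \frac{1384 \left(- \frac{13}{18} - \frac{63}{58}\right)}{9} = \left(- \frac{1384}{9}\right) \left(- \frac{472}{261}\right) = \frac{653248}{2349}$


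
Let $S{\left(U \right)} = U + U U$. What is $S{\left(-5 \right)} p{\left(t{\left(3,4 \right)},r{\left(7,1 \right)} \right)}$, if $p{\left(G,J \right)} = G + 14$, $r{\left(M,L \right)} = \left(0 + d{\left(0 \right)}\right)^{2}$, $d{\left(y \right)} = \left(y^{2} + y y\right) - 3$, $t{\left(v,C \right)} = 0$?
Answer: $280$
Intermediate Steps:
$d{\left(y \right)} = -3 + 2 y^{2}$ ($d{\left(y \right)} = \left(y^{2} + y^{2}\right) - 3 = 2 y^{2} - 3 = -3 + 2 y^{2}$)
$r{\left(M,L \right)} = 9$ ($r{\left(M,L \right)} = \left(0 - \left(3 - 2 \cdot 0^{2}\right)\right)^{2} = \left(0 + \left(-3 + 2 \cdot 0\right)\right)^{2} = \left(0 + \left(-3 + 0\right)\right)^{2} = \left(0 - 3\right)^{2} = \left(-3\right)^{2} = 9$)
$S{\left(U \right)} = U + U^{2}$
$p{\left(G,J \right)} = 14 + G$
$S{\left(-5 \right)} p{\left(t{\left(3,4 \right)},r{\left(7,1 \right)} \right)} = - 5 \left(1 - 5\right) \left(14 + 0\right) = \left(-5\right) \left(-4\right) 14 = 20 \cdot 14 = 280$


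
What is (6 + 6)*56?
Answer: 672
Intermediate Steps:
(6 + 6)*56 = 12*56 = 672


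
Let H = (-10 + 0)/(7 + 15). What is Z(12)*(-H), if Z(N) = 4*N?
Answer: 240/11 ≈ 21.818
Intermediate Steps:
H = -5/11 (H = -10/22 = -10*1/22 = -5/11 ≈ -0.45455)
Z(12)*(-H) = (4*12)*(-1*(-5/11)) = 48*(5/11) = 240/11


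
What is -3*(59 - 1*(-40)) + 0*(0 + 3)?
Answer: -297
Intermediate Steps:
-3*(59 - 1*(-40)) + 0*(0 + 3) = -3*(59 + 40) + 0*3 = -3*99 + 0 = -297 + 0 = -297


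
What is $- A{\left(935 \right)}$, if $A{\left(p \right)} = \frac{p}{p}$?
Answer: $-1$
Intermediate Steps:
$A{\left(p \right)} = 1$
$- A{\left(935 \right)} = \left(-1\right) 1 = -1$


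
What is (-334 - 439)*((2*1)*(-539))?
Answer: 833294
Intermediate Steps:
(-334 - 439)*((2*1)*(-539)) = -1546*(-539) = -773*(-1078) = 833294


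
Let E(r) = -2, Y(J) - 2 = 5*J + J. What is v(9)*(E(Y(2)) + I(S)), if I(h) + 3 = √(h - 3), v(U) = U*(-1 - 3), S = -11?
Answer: 180 - 36*I*√14 ≈ 180.0 - 134.7*I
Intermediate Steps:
Y(J) = 2 + 6*J (Y(J) = 2 + (5*J + J) = 2 + 6*J)
v(U) = -4*U (v(U) = U*(-4) = -4*U)
I(h) = -3 + √(-3 + h) (I(h) = -3 + √(h - 3) = -3 + √(-3 + h))
v(9)*(E(Y(2)) + I(S)) = (-4*9)*(-2 + (-3 + √(-3 - 11))) = -36*(-2 + (-3 + √(-14))) = -36*(-2 + (-3 + I*√14)) = -36*(-5 + I*√14) = 180 - 36*I*√14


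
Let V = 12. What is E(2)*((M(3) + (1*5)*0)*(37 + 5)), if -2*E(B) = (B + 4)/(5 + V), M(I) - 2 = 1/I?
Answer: -294/17 ≈ -17.294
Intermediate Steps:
M(I) = 2 + 1/I
E(B) = -2/17 - B/34 (E(B) = -(B + 4)/(2*(5 + 12)) = -(4 + B)/(2*17) = -(4/17 + B/17)/2 = -2/17 - B/34)
E(2)*((M(3) + (1*5)*0)*(37 + 5)) = (-2/17 - 1/34*2)*(((2 + 1/3) + (1*5)*0)*(37 + 5)) = (-2/17 - 1/17)*(((2 + 1/3) + 5*0)*42) = -3*(7/3 + 0)*42/17 = -7*42/17 = -3/17*98 = -294/17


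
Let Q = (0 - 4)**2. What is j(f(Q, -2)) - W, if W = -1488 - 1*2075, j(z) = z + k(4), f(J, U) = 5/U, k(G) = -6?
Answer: 7109/2 ≈ 3554.5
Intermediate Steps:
Q = 16 (Q = (-4)**2 = 16)
j(z) = -6 + z (j(z) = z - 6 = -6 + z)
W = -3563 (W = -1488 - 2075 = -3563)
j(f(Q, -2)) - W = (-6 + 5/(-2)) - 1*(-3563) = (-6 + 5*(-1/2)) + 3563 = (-6 - 5/2) + 3563 = -17/2 + 3563 = 7109/2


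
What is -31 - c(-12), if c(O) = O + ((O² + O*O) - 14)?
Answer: -293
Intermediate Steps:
c(O) = -14 + O + 2*O² (c(O) = O + ((O² + O²) - 14) = O + (2*O² - 14) = O + (-14 + 2*O²) = -14 + O + 2*O²)
-31 - c(-12) = -31 - (-14 - 12 + 2*(-12)²) = -31 - (-14 - 12 + 2*144) = -31 - (-14 - 12 + 288) = -31 - 1*262 = -31 - 262 = -293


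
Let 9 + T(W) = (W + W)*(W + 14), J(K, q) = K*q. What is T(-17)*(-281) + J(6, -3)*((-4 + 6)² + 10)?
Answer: -26385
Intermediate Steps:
T(W) = -9 + 2*W*(14 + W) (T(W) = -9 + (W + W)*(W + 14) = -9 + (2*W)*(14 + W) = -9 + 2*W*(14 + W))
T(-17)*(-281) + J(6, -3)*((-4 + 6)² + 10) = (-9 + 2*(-17)² + 28*(-17))*(-281) + (6*(-3))*((-4 + 6)² + 10) = (-9 + 2*289 - 476)*(-281) - 18*(2² + 10) = (-9 + 578 - 476)*(-281) - 18*(4 + 10) = 93*(-281) - 18*14 = -26133 - 252 = -26385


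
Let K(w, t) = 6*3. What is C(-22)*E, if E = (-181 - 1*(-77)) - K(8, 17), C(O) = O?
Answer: 2684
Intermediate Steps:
K(w, t) = 18
E = -122 (E = (-181 - 1*(-77)) - 1*18 = (-181 + 77) - 18 = -104 - 18 = -122)
C(-22)*E = -22*(-122) = 2684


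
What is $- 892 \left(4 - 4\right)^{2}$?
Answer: $0$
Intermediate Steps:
$- 892 \left(4 - 4\right)^{2} = - 892 \cdot 0^{2} = \left(-892\right) 0 = 0$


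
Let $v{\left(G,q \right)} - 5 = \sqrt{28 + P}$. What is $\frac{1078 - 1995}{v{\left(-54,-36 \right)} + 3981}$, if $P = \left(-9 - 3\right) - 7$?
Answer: $- \frac{917}{3989} \approx -0.22988$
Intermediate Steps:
$P = -19$ ($P = -12 - 7 = -19$)
$v{\left(G,q \right)} = 8$ ($v{\left(G,q \right)} = 5 + \sqrt{28 - 19} = 5 + \sqrt{9} = 5 + 3 = 8$)
$\frac{1078 - 1995}{v{\left(-54,-36 \right)} + 3981} = \frac{1078 - 1995}{8 + 3981} = - \frac{917}{3989}$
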